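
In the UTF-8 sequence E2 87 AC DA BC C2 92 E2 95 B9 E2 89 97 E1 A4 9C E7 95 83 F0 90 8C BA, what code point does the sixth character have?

Offset 0: leading byte 0xE2 = 11100010 → 3-byte char #1 = E2 87 AC.
Offset 3: leading byte 0xDA = 11011010 → 2-byte char #2 = DA BC.
Offset 5: leading byte 0xC2 = 11000010 → 2-byte char #3 = C2 92.
Offset 7: leading byte 0xE2 = 11100010 → 3-byte char #4 = E2 95 B9.
Offset 10: leading byte 0xE2 = 11100010 → 3-byte char #5 = E2 89 97.
Offset 13: leading byte 0xE1 = 11100001 → 3-byte char #6 = E1 A4 9C.
Leading byte 0xE1 = 11100001 matches 1110xxxx → 3-byte sequence.
Byte 1: 0xE1 = 11100001, payload 0001 (4 bits).
Byte 2: 0xA4 = 10100100 (10xxxxxx ✓), payload 100100.
Byte 3: 0x9C = 10011100 (10xxxxxx ✓), payload 011100.
Concatenate: 0001100100011100 = 0x191C (16 bits → U+191C).

U+191C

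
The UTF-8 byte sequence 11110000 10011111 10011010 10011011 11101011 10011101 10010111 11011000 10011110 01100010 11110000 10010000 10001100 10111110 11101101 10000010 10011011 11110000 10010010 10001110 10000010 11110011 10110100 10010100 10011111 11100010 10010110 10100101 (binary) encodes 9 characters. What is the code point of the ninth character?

Offset 0: leading byte 0xF0 = 11110000 → 4-byte char #1 = F0 9F 9A 9B.
Offset 4: leading byte 0xEB = 11101011 → 3-byte char #2 = EB 9D 97.
Offset 7: leading byte 0xD8 = 11011000 → 2-byte char #3 = D8 9E.
Offset 9: leading byte 0x62 = 01100010 → 1-byte char #4 = 62.
Offset 10: leading byte 0xF0 = 11110000 → 4-byte char #5 = F0 90 8C BE.
Offset 14: leading byte 0xED = 11101101 → 3-byte char #6 = ED 82 9B.
Offset 17: leading byte 0xF0 = 11110000 → 4-byte char #7 = F0 92 8E 82.
Offset 21: leading byte 0xF3 = 11110011 → 4-byte char #8 = F3 B4 94 9F.
Offset 25: leading byte 0xE2 = 11100010 → 3-byte char #9 = E2 96 A5.
Leading byte 0xE2 = 11100010 matches 1110xxxx → 3-byte sequence.
Byte 1: 0xE2 = 11100010, payload 0010 (4 bits).
Byte 2: 0x96 = 10010110 (10xxxxxx ✓), payload 010110.
Byte 3: 0xA5 = 10100101 (10xxxxxx ✓), payload 100101.
Concatenate: 0010010110100101 = 0x25A5 (16 bits → U+25A5).

U+25A5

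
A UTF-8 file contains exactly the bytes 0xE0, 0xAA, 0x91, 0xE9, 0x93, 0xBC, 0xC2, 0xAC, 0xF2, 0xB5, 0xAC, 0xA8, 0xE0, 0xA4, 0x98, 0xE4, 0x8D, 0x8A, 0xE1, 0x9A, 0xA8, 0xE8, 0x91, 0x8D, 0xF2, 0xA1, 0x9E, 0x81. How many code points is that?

Byte at offset 0: 0xE0 = 11100000 → 3-byte char (#1). Advance 3.
Byte at offset 3: 0xE9 = 11101001 → 3-byte char (#2). Advance 3.
Byte at offset 6: 0xC2 = 11000010 → 2-byte char (#3). Advance 2.
Byte at offset 8: 0xF2 = 11110010 → 4-byte char (#4). Advance 4.
Byte at offset 12: 0xE0 = 11100000 → 3-byte char (#5). Advance 3.
Byte at offset 15: 0xE4 = 11100100 → 3-byte char (#6). Advance 3.
Byte at offset 18: 0xE1 = 11100001 → 3-byte char (#7). Advance 3.
Byte at offset 21: 0xE8 = 11101000 → 3-byte char (#8). Advance 3.
Byte at offset 24: 0xF2 = 11110010 → 4-byte char (#9). Advance 4.
Reached end at offset 28 after 9 code points.

9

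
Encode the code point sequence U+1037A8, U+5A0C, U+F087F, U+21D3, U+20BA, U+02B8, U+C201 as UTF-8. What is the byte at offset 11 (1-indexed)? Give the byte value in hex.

0xBF

1-indexed offset 11 is 0-indexed offset 10.
U+1037A8 → 4-byte form F4 83 9E A8 at offsets 0–3.
U+5A0C → 3-byte form E5 A8 8C at offsets 4–6.
U+F087F → 4-byte form F3 B0 A1 BF at offsets 7–10.
Offset 10 falls in char 3's range; it's byte 4 of F3 B0 A1 BF = 0xBF.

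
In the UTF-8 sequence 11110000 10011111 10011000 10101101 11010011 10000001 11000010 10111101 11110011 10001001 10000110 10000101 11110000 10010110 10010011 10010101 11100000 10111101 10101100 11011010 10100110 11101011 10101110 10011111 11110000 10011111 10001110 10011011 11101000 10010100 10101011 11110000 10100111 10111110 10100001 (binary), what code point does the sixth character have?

Offset 0: leading byte 0xF0 = 11110000 → 4-byte char #1 = F0 9F 98 AD.
Offset 4: leading byte 0xD3 = 11010011 → 2-byte char #2 = D3 81.
Offset 6: leading byte 0xC2 = 11000010 → 2-byte char #3 = C2 BD.
Offset 8: leading byte 0xF3 = 11110011 → 4-byte char #4 = F3 89 86 85.
Offset 12: leading byte 0xF0 = 11110000 → 4-byte char #5 = F0 96 93 95.
Offset 16: leading byte 0xE0 = 11100000 → 3-byte char #6 = E0 BD AC.
Leading byte 0xE0 = 11100000 matches 1110xxxx → 3-byte sequence.
Byte 1: 0xE0 = 11100000, payload 0000 (4 bits).
Byte 2: 0xBD = 10111101 (10xxxxxx ✓), payload 111101.
Byte 3: 0xAC = 10101100 (10xxxxxx ✓), payload 101100.
Concatenate: 0000111101101100 = 0xF6C (16 bits → U+0F6C).

U+0F6C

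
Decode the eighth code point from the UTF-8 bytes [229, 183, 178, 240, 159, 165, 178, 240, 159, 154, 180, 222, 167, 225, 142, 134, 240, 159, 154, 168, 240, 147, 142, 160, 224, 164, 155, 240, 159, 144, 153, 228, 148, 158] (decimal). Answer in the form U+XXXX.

Offset 0: leading byte 0xE5 = 11100101 → 3-byte char #1 = E5 B7 B2.
Offset 3: leading byte 0xF0 = 11110000 → 4-byte char #2 = F0 9F A5 B2.
Offset 7: leading byte 0xF0 = 11110000 → 4-byte char #3 = F0 9F 9A B4.
Offset 11: leading byte 0xDE = 11011110 → 2-byte char #4 = DE A7.
Offset 13: leading byte 0xE1 = 11100001 → 3-byte char #5 = E1 8E 86.
Offset 16: leading byte 0xF0 = 11110000 → 4-byte char #6 = F0 9F 9A A8.
Offset 20: leading byte 0xF0 = 11110000 → 4-byte char #7 = F0 93 8E A0.
Offset 24: leading byte 0xE0 = 11100000 → 3-byte char #8 = E0 A4 9B.
Leading byte 0xE0 = 11100000 matches 1110xxxx → 3-byte sequence.
Byte 1: 0xE0 = 11100000, payload 0000 (4 bits).
Byte 2: 0xA4 = 10100100 (10xxxxxx ✓), payload 100100.
Byte 3: 0x9B = 10011011 (10xxxxxx ✓), payload 011011.
Concatenate: 0000100100011011 = 0x91B (16 bits → U+091B).

U+091B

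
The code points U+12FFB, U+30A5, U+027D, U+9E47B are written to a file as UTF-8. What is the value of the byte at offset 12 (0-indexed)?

U+12FFB → 4-byte form F0 92 BF BB at offsets 0–3.
U+30A5 → 3-byte form E3 82 A5 at offsets 4–6.
U+027D → 2-byte form C9 BD at offsets 7–8.
U+9E47B → 4-byte form F2 9E 91 BB at offsets 9–12.
Offset 12 falls in char 4's range; it's byte 4 of F2 9E 91 BB = 0xBB.

0xBB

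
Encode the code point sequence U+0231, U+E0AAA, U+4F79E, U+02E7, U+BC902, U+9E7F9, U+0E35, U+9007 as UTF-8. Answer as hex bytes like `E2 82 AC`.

C8 B1 F3 A0 AA AA F1 8F 9E 9E CB A7 F2 BC A4 82 F2 9E 9F B9 E0 B8 B5 E9 80 87

U+0231: 2-byte form → C8 B1.
U+E0AAA: 4-byte form → F3 A0 AA AA.
U+4F79E: 4-byte form → F1 8F 9E 9E.
U+02E7: 2-byte form → CB A7.
U+BC902: 4-byte form → F2 BC A4 82.
U+9E7F9: 4-byte form → F2 9E 9F B9.
U+0E35: 3-byte form → E0 B8 B5.
U+9007: 3-byte form → E9 80 87.
Concatenated (26 bytes): C8 B1 F3 A0 AA AA F1 8F 9E 9E CB A7 F2 BC A4 82 F2 9E 9F B9 E0 B8 B5 E9 80 87.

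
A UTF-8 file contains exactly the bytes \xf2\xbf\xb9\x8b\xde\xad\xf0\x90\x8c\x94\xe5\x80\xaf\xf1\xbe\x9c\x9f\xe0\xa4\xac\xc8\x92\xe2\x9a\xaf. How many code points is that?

8

Byte at offset 0: 0xF2 = 11110010 → 4-byte char (#1). Advance 4.
Byte at offset 4: 0xDE = 11011110 → 2-byte char (#2). Advance 2.
Byte at offset 6: 0xF0 = 11110000 → 4-byte char (#3). Advance 4.
Byte at offset 10: 0xE5 = 11100101 → 3-byte char (#4). Advance 3.
Byte at offset 13: 0xF1 = 11110001 → 4-byte char (#5). Advance 4.
Byte at offset 17: 0xE0 = 11100000 → 3-byte char (#6). Advance 3.
Byte at offset 20: 0xC8 = 11001000 → 2-byte char (#7). Advance 2.
Byte at offset 22: 0xE2 = 11100010 → 3-byte char (#8). Advance 3.
Reached end at offset 25 after 8 code points.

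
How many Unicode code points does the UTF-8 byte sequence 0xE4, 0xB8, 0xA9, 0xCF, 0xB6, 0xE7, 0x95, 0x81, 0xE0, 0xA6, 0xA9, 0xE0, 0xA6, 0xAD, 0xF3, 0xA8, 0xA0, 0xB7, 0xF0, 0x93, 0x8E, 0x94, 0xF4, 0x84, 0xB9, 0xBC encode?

Byte at offset 0: 0xE4 = 11100100 → 3-byte char (#1). Advance 3.
Byte at offset 3: 0xCF = 11001111 → 2-byte char (#2). Advance 2.
Byte at offset 5: 0xE7 = 11100111 → 3-byte char (#3). Advance 3.
Byte at offset 8: 0xE0 = 11100000 → 3-byte char (#4). Advance 3.
Byte at offset 11: 0xE0 = 11100000 → 3-byte char (#5). Advance 3.
Byte at offset 14: 0xF3 = 11110011 → 4-byte char (#6). Advance 4.
Byte at offset 18: 0xF0 = 11110000 → 4-byte char (#7). Advance 4.
Byte at offset 22: 0xF4 = 11110100 → 4-byte char (#8). Advance 4.
Reached end at offset 26 after 8 code points.

8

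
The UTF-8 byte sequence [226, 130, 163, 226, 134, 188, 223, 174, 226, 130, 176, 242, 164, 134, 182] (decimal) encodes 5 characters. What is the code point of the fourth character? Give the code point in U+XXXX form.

U+20B0

Offset 0: leading byte 0xE2 = 11100010 → 3-byte char #1 = E2 82 A3.
Offset 3: leading byte 0xE2 = 11100010 → 3-byte char #2 = E2 86 BC.
Offset 6: leading byte 0xDF = 11011111 → 2-byte char #3 = DF AE.
Offset 8: leading byte 0xE2 = 11100010 → 3-byte char #4 = E2 82 B0.
Leading byte 0xE2 = 11100010 matches 1110xxxx → 3-byte sequence.
Byte 1: 0xE2 = 11100010, payload 0010 (4 bits).
Byte 2: 0x82 = 10000010 (10xxxxxx ✓), payload 000010.
Byte 3: 0xB0 = 10110000 (10xxxxxx ✓), payload 110000.
Concatenate: 0010000010110000 = 0x20B0 (16 bits → U+20B0).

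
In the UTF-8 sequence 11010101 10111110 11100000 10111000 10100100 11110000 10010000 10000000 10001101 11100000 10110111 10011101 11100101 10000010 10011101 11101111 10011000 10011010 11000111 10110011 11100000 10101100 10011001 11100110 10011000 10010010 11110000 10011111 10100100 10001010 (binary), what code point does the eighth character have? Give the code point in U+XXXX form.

U+0B19

Offset 0: leading byte 0xD5 = 11010101 → 2-byte char #1 = D5 BE.
Offset 2: leading byte 0xE0 = 11100000 → 3-byte char #2 = E0 B8 A4.
Offset 5: leading byte 0xF0 = 11110000 → 4-byte char #3 = F0 90 80 8D.
Offset 9: leading byte 0xE0 = 11100000 → 3-byte char #4 = E0 B7 9D.
Offset 12: leading byte 0xE5 = 11100101 → 3-byte char #5 = E5 82 9D.
Offset 15: leading byte 0xEF = 11101111 → 3-byte char #6 = EF 98 9A.
Offset 18: leading byte 0xC7 = 11000111 → 2-byte char #7 = C7 B3.
Offset 20: leading byte 0xE0 = 11100000 → 3-byte char #8 = E0 AC 99.
Leading byte 0xE0 = 11100000 matches 1110xxxx → 3-byte sequence.
Byte 1: 0xE0 = 11100000, payload 0000 (4 bits).
Byte 2: 0xAC = 10101100 (10xxxxxx ✓), payload 101100.
Byte 3: 0x99 = 10011001 (10xxxxxx ✓), payload 011001.
Concatenate: 0000101100011001 = 0xB19 (16 bits → U+0B19).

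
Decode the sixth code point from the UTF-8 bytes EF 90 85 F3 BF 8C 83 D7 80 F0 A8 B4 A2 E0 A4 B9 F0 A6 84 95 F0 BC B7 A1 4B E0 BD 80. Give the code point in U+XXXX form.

Offset 0: leading byte 0xEF = 11101111 → 3-byte char #1 = EF 90 85.
Offset 3: leading byte 0xF3 = 11110011 → 4-byte char #2 = F3 BF 8C 83.
Offset 7: leading byte 0xD7 = 11010111 → 2-byte char #3 = D7 80.
Offset 9: leading byte 0xF0 = 11110000 → 4-byte char #4 = F0 A8 B4 A2.
Offset 13: leading byte 0xE0 = 11100000 → 3-byte char #5 = E0 A4 B9.
Offset 16: leading byte 0xF0 = 11110000 → 4-byte char #6 = F0 A6 84 95.
Leading byte 0xF0 = 11110000 matches 11110xxx → 4-byte sequence.
Byte 1: 0xF0 = 11110000, payload 000 (3 bits).
Byte 2: 0xA6 = 10100110 (10xxxxxx ✓), payload 100110.
Byte 3: 0x84 = 10000100 (10xxxxxx ✓), payload 000100.
Byte 4: 0x95 = 10010101 (10xxxxxx ✓), payload 010101.
Concatenate: 000100110000100010101 = 0x26115 (21 bits → U+26115).

U+26115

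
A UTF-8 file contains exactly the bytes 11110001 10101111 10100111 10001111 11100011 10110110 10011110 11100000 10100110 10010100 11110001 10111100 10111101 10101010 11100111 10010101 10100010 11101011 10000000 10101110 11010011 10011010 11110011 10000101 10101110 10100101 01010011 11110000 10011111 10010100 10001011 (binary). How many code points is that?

Byte at offset 0: 0xF1 = 11110001 → 4-byte char (#1). Advance 4.
Byte at offset 4: 0xE3 = 11100011 → 3-byte char (#2). Advance 3.
Byte at offset 7: 0xE0 = 11100000 → 3-byte char (#3). Advance 3.
Byte at offset 10: 0xF1 = 11110001 → 4-byte char (#4). Advance 4.
Byte at offset 14: 0xE7 = 11100111 → 3-byte char (#5). Advance 3.
Byte at offset 17: 0xEB = 11101011 → 3-byte char (#6). Advance 3.
Byte at offset 20: 0xD3 = 11010011 → 2-byte char (#7). Advance 2.
Byte at offset 22: 0xF3 = 11110011 → 4-byte char (#8). Advance 4.
Byte at offset 26: 0x53 = 01010011 → 1-byte char (#9). Advance 1.
Byte at offset 27: 0xF0 = 11110000 → 4-byte char (#10). Advance 4.
Reached end at offset 31 after 10 code points.

10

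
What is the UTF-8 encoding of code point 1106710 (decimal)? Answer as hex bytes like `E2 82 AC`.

U+10E316 = 0x10E316 = 1106710 decimal. In range U+10000–U+10FFFF → 4-byte form: 11110xxx 10xxxxxx 10xxxxxx 10xxxxxx.
Binary (21 bits): 100001110001100010110.
Split 3+6+6+6: 100 | 001110 | 001100 | 010110.
Byte 1: 11110100 = 0xF4.
Byte 2: 10001110 = 0x8E.
Byte 3: 10001100 = 0x8C.
Byte 4: 10010110 = 0x96.

F4 8E 8C 96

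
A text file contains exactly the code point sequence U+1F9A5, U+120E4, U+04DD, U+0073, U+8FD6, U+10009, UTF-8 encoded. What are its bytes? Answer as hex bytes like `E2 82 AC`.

F0 9F A6 A5 F0 92 83 A4 D3 9D 73 E8 BF 96 F0 90 80 89

U+1F9A5: 4-byte form → F0 9F A6 A5.
U+120E4: 4-byte form → F0 92 83 A4.
U+04DD: 2-byte form → D3 9D.
U+0073: 1-byte form → 73.
U+8FD6: 3-byte form → E8 BF 96.
U+10009: 4-byte form → F0 90 80 89.
Concatenated (18 bytes): F0 9F A6 A5 F0 92 83 A4 D3 9D 73 E8 BF 96 F0 90 80 89.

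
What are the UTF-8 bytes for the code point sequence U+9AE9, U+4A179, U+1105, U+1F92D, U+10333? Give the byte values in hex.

U+9AE9: 3-byte form → E9 AB A9.
U+4A179: 4-byte form → F1 8A 85 B9.
U+1105: 3-byte form → E1 84 85.
U+1F92D: 4-byte form → F0 9F A4 AD.
U+10333: 4-byte form → F0 90 8C B3.
Concatenated (18 bytes): E9 AB A9 F1 8A 85 B9 E1 84 85 F0 9F A4 AD F0 90 8C B3.

E9 AB A9 F1 8A 85 B9 E1 84 85 F0 9F A4 AD F0 90 8C B3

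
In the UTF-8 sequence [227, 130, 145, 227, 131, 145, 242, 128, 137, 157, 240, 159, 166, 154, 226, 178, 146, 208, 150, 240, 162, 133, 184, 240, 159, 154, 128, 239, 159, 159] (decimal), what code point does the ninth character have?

Offset 0: leading byte 0xE3 = 11100011 → 3-byte char #1 = E3 82 91.
Offset 3: leading byte 0xE3 = 11100011 → 3-byte char #2 = E3 83 91.
Offset 6: leading byte 0xF2 = 11110010 → 4-byte char #3 = F2 80 89 9D.
Offset 10: leading byte 0xF0 = 11110000 → 4-byte char #4 = F0 9F A6 9A.
Offset 14: leading byte 0xE2 = 11100010 → 3-byte char #5 = E2 B2 92.
Offset 17: leading byte 0xD0 = 11010000 → 2-byte char #6 = D0 96.
Offset 19: leading byte 0xF0 = 11110000 → 4-byte char #7 = F0 A2 85 B8.
Offset 23: leading byte 0xF0 = 11110000 → 4-byte char #8 = F0 9F 9A 80.
Offset 27: leading byte 0xEF = 11101111 → 3-byte char #9 = EF 9F 9F.
Leading byte 0xEF = 11101111 matches 1110xxxx → 3-byte sequence.
Byte 1: 0xEF = 11101111, payload 1111 (4 bits).
Byte 2: 0x9F = 10011111 (10xxxxxx ✓), payload 011111.
Byte 3: 0x9F = 10011111 (10xxxxxx ✓), payload 011111.
Concatenate: 1111011111011111 = 0xF7DF (16 bits → U+F7DF).

U+F7DF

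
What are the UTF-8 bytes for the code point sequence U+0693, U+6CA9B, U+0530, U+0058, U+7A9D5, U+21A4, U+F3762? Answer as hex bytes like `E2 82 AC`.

U+0693: 2-byte form → DA 93.
U+6CA9B: 4-byte form → F1 AC AA 9B.
U+0530: 2-byte form → D4 B0.
U+0058: 1-byte form → 58.
U+7A9D5: 4-byte form → F1 BA A7 95.
U+21A4: 3-byte form → E2 86 A4.
U+F3762: 4-byte form → F3 B3 9D A2.
Concatenated (20 bytes): DA 93 F1 AC AA 9B D4 B0 58 F1 BA A7 95 E2 86 A4 F3 B3 9D A2.

DA 93 F1 AC AA 9B D4 B0 58 F1 BA A7 95 E2 86 A4 F3 B3 9D A2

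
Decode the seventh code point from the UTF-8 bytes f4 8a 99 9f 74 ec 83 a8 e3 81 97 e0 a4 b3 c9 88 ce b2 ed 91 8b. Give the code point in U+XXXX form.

Offset 0: leading byte 0xF4 = 11110100 → 4-byte char #1 = F4 8A 99 9F.
Offset 4: leading byte 0x74 = 01110100 → 1-byte char #2 = 74.
Offset 5: leading byte 0xEC = 11101100 → 3-byte char #3 = EC 83 A8.
Offset 8: leading byte 0xE3 = 11100011 → 3-byte char #4 = E3 81 97.
Offset 11: leading byte 0xE0 = 11100000 → 3-byte char #5 = E0 A4 B3.
Offset 14: leading byte 0xC9 = 11001001 → 2-byte char #6 = C9 88.
Offset 16: leading byte 0xCE = 11001110 → 2-byte char #7 = CE B2.
Leading byte 0xCE = 11001110 matches 110xxxxx → 2-byte sequence.
Byte 1: 0xCE = 11001110, payload 01110 (5 bits).
Byte 2: 0xB2 = 10110010 (10xxxxxx ✓), payload 110010.
Concatenate: 01110110010 = 0x3B2 (11 bits → U+03B2).

U+03B2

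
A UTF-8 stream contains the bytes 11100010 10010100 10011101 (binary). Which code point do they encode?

Leading byte 0xE2 = 11100010 matches 1110xxxx → 3-byte sequence.
Byte 1: 0xE2 = 11100010, payload 0010 (4 bits).
Byte 2: 0x94 = 10010100 (10xxxxxx ✓), payload 010100.
Byte 3: 0x9D = 10011101 (10xxxxxx ✓), payload 011101.
Concatenate: 0010010100011101 = 0x251D (16 bits → U+251D).

U+251D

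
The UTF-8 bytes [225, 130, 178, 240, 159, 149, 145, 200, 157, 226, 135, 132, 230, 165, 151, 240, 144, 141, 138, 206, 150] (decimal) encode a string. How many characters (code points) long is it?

7

Byte at offset 0: 0xE1 = 11100001 → 3-byte char (#1). Advance 3.
Byte at offset 3: 0xF0 = 11110000 → 4-byte char (#2). Advance 4.
Byte at offset 7: 0xC8 = 11001000 → 2-byte char (#3). Advance 2.
Byte at offset 9: 0xE2 = 11100010 → 3-byte char (#4). Advance 3.
Byte at offset 12: 0xE6 = 11100110 → 3-byte char (#5). Advance 3.
Byte at offset 15: 0xF0 = 11110000 → 4-byte char (#6). Advance 4.
Byte at offset 19: 0xCE = 11001110 → 2-byte char (#7). Advance 2.
Reached end at offset 21 after 7 code points.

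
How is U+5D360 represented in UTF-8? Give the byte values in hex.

F1 9D 8D A0

U+5D360 = 0x5D360 = 381792 decimal. In range U+10000–U+10FFFF → 4-byte form: 11110xxx 10xxxxxx 10xxxxxx 10xxxxxx.
Binary (21 bits): 001011101001101100000.
Split 3+6+6+6: 001 | 011101 | 001101 | 100000.
Byte 1: 11110001 = 0xF1.
Byte 2: 10011101 = 0x9D.
Byte 3: 10001101 = 0x8D.
Byte 4: 10100000 = 0xA0.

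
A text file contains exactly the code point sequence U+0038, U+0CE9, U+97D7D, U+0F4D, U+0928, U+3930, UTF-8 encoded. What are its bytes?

38 E0 B3 A9 F2 97 B5 BD E0 BD 8D E0 A4 A8 E3 A4 B0

U+0038: 1-byte form → 38.
U+0CE9: 3-byte form → E0 B3 A9.
U+97D7D: 4-byte form → F2 97 B5 BD.
U+0F4D: 3-byte form → E0 BD 8D.
U+0928: 3-byte form → E0 A4 A8.
U+3930: 3-byte form → E3 A4 B0.
Concatenated (17 bytes): 38 E0 B3 A9 F2 97 B5 BD E0 BD 8D E0 A4 A8 E3 A4 B0.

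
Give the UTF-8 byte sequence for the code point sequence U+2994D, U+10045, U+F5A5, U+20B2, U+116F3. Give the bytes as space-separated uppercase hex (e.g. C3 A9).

U+2994D: 4-byte form → F0 A9 A5 8D.
U+10045: 4-byte form → F0 90 81 85.
U+F5A5: 3-byte form → EF 96 A5.
U+20B2: 3-byte form → E2 82 B2.
U+116F3: 4-byte form → F0 91 9B B3.
Concatenated (18 bytes): F0 A9 A5 8D F0 90 81 85 EF 96 A5 E2 82 B2 F0 91 9B B3.

F0 A9 A5 8D F0 90 81 85 EF 96 A5 E2 82 B2 F0 91 9B B3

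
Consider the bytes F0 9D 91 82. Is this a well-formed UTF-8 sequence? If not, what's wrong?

Leading byte 0xF0 = 11110000 → 4-byte form.
Continuation bytes 0x9D=10011101, 0x91=10010001, 0x82=10000010 all match 10xxxxxx.
Decoded value 0x1D442 is ≥ 0x10000 (shortest form) and not a surrogate.

valid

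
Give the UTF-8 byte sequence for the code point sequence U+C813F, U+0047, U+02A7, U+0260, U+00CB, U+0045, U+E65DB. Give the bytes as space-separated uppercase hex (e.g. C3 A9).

U+C813F: 4-byte form → F3 88 84 BF.
U+0047: 1-byte form → 47.
U+02A7: 2-byte form → CA A7.
U+0260: 2-byte form → C9 A0.
U+00CB: 2-byte form → C3 8B.
U+0045: 1-byte form → 45.
U+E65DB: 4-byte form → F3 A6 97 9B.
Concatenated (16 bytes): F3 88 84 BF 47 CA A7 C9 A0 C3 8B 45 F3 A6 97 9B.

F3 88 84 BF 47 CA A7 C9 A0 C3 8B 45 F3 A6 97 9B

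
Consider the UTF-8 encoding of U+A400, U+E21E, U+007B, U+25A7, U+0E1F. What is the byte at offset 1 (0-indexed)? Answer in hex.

0x90

U+A400 → 3-byte form EA 90 80 at offsets 0–2.
Offset 1 falls in char 1's range; it's byte 2 of EA 90 80 = 0x90.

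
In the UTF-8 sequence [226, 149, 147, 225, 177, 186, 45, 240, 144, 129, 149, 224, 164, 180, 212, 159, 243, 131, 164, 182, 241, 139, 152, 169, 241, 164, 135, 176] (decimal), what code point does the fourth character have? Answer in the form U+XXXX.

Offset 0: leading byte 0xE2 = 11100010 → 3-byte char #1 = E2 95 93.
Offset 3: leading byte 0xE1 = 11100001 → 3-byte char #2 = E1 B1 BA.
Offset 6: leading byte 0x2D = 00101101 → 1-byte char #3 = 2D.
Offset 7: leading byte 0xF0 = 11110000 → 4-byte char #4 = F0 90 81 95.
Leading byte 0xF0 = 11110000 matches 11110xxx → 4-byte sequence.
Byte 1: 0xF0 = 11110000, payload 000 (3 bits).
Byte 2: 0x90 = 10010000 (10xxxxxx ✓), payload 010000.
Byte 3: 0x81 = 10000001 (10xxxxxx ✓), payload 000001.
Byte 4: 0x95 = 10010101 (10xxxxxx ✓), payload 010101.
Concatenate: 000010000000001010101 = 0x10055 (21 bits → U+10055).

U+10055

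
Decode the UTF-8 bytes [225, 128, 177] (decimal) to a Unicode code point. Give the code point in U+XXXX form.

Leading byte 0xE1 = 11100001 matches 1110xxxx → 3-byte sequence.
Byte 1: 0xE1 = 11100001, payload 0001 (4 bits).
Byte 2: 0x80 = 10000000 (10xxxxxx ✓), payload 000000.
Byte 3: 0xB1 = 10110001 (10xxxxxx ✓), payload 110001.
Concatenate: 0001000000110001 = 0x1031 (16 bits → U+1031).

U+1031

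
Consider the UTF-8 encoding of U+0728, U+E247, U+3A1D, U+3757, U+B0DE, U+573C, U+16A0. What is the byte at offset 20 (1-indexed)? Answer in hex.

0xA0

1-indexed offset 20 is 0-indexed offset 19.
U+0728 → 2-byte form DC A8 at offsets 0–1.
U+E247 → 3-byte form EE 89 87 at offsets 2–4.
U+3A1D → 3-byte form E3 A8 9D at offsets 5–7.
U+3757 → 3-byte form E3 9D 97 at offsets 8–10.
U+B0DE → 3-byte form EB 83 9E at offsets 11–13.
U+573C → 3-byte form E5 9C BC at offsets 14–16.
U+16A0 → 3-byte form E1 9A A0 at offsets 17–19.
Offset 19 falls in char 7's range; it's byte 3 of E1 9A A0 = 0xA0.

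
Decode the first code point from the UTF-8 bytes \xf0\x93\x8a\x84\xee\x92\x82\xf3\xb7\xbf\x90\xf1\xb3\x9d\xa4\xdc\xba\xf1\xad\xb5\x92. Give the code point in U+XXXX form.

Offset 0: leading byte 0xF0 = 11110000 → 4-byte char #1 = F0 93 8A 84.
Leading byte 0xF0 = 11110000 matches 11110xxx → 4-byte sequence.
Byte 1: 0xF0 = 11110000, payload 000 (3 bits).
Byte 2: 0x93 = 10010011 (10xxxxxx ✓), payload 010011.
Byte 3: 0x8A = 10001010 (10xxxxxx ✓), payload 001010.
Byte 4: 0x84 = 10000100 (10xxxxxx ✓), payload 000100.
Concatenate: 000010011001010000100 = 0x13284 (21 bits → U+13284).

U+13284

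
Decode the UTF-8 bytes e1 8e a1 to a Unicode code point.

U+13A1

Leading byte 0xE1 = 11100001 matches 1110xxxx → 3-byte sequence.
Byte 1: 0xE1 = 11100001, payload 0001 (4 bits).
Byte 2: 0x8E = 10001110 (10xxxxxx ✓), payload 001110.
Byte 3: 0xA1 = 10100001 (10xxxxxx ✓), payload 100001.
Concatenate: 0001001110100001 = 0x13A1 (16 bits → U+13A1).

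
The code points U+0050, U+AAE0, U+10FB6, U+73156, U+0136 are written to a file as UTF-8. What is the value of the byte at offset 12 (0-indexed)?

0xC4

U+0050 → 1-byte form 50 at offsets 0–0.
U+AAE0 → 3-byte form EA AB A0 at offsets 1–3.
U+10FB6 → 4-byte form F0 90 BE B6 at offsets 4–7.
U+73156 → 4-byte form F1 B3 85 96 at offsets 8–11.
U+0136 → 2-byte form C4 B6 at offsets 12–13.
Offset 12 falls in char 5's range; it's byte 1 of C4 B6 = 0xC4.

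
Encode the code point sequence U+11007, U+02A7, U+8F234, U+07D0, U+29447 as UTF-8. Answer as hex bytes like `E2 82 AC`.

U+11007: 4-byte form → F0 91 80 87.
U+02A7: 2-byte form → CA A7.
U+8F234: 4-byte form → F2 8F 88 B4.
U+07D0: 2-byte form → DF 90.
U+29447: 4-byte form → F0 A9 91 87.
Concatenated (16 bytes): F0 91 80 87 CA A7 F2 8F 88 B4 DF 90 F0 A9 91 87.

F0 91 80 87 CA A7 F2 8F 88 B4 DF 90 F0 A9 91 87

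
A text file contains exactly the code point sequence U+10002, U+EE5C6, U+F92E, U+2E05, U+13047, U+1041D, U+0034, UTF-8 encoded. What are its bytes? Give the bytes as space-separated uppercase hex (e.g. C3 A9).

U+10002: 4-byte form → F0 90 80 82.
U+EE5C6: 4-byte form → F3 AE 97 86.
U+F92E: 3-byte form → EF A4 AE.
U+2E05: 3-byte form → E2 B8 85.
U+13047: 4-byte form → F0 93 81 87.
U+1041D: 4-byte form → F0 90 90 9D.
U+0034: 1-byte form → 34.
Concatenated (23 bytes): F0 90 80 82 F3 AE 97 86 EF A4 AE E2 B8 85 F0 93 81 87 F0 90 90 9D 34.

F0 90 80 82 F3 AE 97 86 EF A4 AE E2 B8 85 F0 93 81 87 F0 90 90 9D 34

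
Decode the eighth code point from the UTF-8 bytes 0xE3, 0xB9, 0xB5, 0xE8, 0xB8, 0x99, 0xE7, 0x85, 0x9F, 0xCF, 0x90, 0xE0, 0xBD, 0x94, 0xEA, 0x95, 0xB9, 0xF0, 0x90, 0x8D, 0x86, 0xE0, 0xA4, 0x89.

Offset 0: leading byte 0xE3 = 11100011 → 3-byte char #1 = E3 B9 B5.
Offset 3: leading byte 0xE8 = 11101000 → 3-byte char #2 = E8 B8 99.
Offset 6: leading byte 0xE7 = 11100111 → 3-byte char #3 = E7 85 9F.
Offset 9: leading byte 0xCF = 11001111 → 2-byte char #4 = CF 90.
Offset 11: leading byte 0xE0 = 11100000 → 3-byte char #5 = E0 BD 94.
Offset 14: leading byte 0xEA = 11101010 → 3-byte char #6 = EA 95 B9.
Offset 17: leading byte 0xF0 = 11110000 → 4-byte char #7 = F0 90 8D 86.
Offset 21: leading byte 0xE0 = 11100000 → 3-byte char #8 = E0 A4 89.
Leading byte 0xE0 = 11100000 matches 1110xxxx → 3-byte sequence.
Byte 1: 0xE0 = 11100000, payload 0000 (4 bits).
Byte 2: 0xA4 = 10100100 (10xxxxxx ✓), payload 100100.
Byte 3: 0x89 = 10001001 (10xxxxxx ✓), payload 001001.
Concatenate: 0000100100001001 = 0x909 (16 bits → U+0909).

U+0909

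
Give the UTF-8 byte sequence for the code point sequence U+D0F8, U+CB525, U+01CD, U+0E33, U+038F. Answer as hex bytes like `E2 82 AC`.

U+D0F8: 3-byte form → ED 83 B8.
U+CB525: 4-byte form → F3 8B 94 A5.
U+01CD: 2-byte form → C7 8D.
U+0E33: 3-byte form → E0 B8 B3.
U+038F: 2-byte form → CE 8F.
Concatenated (14 bytes): ED 83 B8 F3 8B 94 A5 C7 8D E0 B8 B3 CE 8F.

ED 83 B8 F3 8B 94 A5 C7 8D E0 B8 B3 CE 8F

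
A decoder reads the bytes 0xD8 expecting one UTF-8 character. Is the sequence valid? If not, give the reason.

Leading byte 0xD8 = 11011000 → 2-byte form, but only 1 byte is present.

invalid (sequence truncated)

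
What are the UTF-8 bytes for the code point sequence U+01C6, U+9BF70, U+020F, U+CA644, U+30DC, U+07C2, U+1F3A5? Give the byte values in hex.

C7 86 F2 9B BD B0 C8 8F F3 8A 99 84 E3 83 9C DF 82 F0 9F 8E A5

U+01C6: 2-byte form → C7 86.
U+9BF70: 4-byte form → F2 9B BD B0.
U+020F: 2-byte form → C8 8F.
U+CA644: 4-byte form → F3 8A 99 84.
U+30DC: 3-byte form → E3 83 9C.
U+07C2: 2-byte form → DF 82.
U+1F3A5: 4-byte form → F0 9F 8E A5.
Concatenated (21 bytes): C7 86 F2 9B BD B0 C8 8F F3 8A 99 84 E3 83 9C DF 82 F0 9F 8E A5.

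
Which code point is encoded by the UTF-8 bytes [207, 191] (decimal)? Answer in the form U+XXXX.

U+03FF

Leading byte 0xCF = 11001111 matches 110xxxxx → 2-byte sequence.
Byte 1: 0xCF = 11001111, payload 01111 (5 bits).
Byte 2: 0xBF = 10111111 (10xxxxxx ✓), payload 111111.
Concatenate: 01111111111 = 0x3FF (11 bits → U+03FF).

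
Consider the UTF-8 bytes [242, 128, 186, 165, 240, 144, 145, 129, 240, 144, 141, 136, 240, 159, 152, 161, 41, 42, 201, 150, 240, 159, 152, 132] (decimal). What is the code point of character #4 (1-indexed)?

Offset 0: leading byte 0xF2 = 11110010 → 4-byte char #1 = F2 80 BA A5.
Offset 4: leading byte 0xF0 = 11110000 → 4-byte char #2 = F0 90 91 81.
Offset 8: leading byte 0xF0 = 11110000 → 4-byte char #3 = F0 90 8D 88.
Offset 12: leading byte 0xF0 = 11110000 → 4-byte char #4 = F0 9F 98 A1.
Leading byte 0xF0 = 11110000 matches 11110xxx → 4-byte sequence.
Byte 1: 0xF0 = 11110000, payload 000 (3 bits).
Byte 2: 0x9F = 10011111 (10xxxxxx ✓), payload 011111.
Byte 3: 0x98 = 10011000 (10xxxxxx ✓), payload 011000.
Byte 4: 0xA1 = 10100001 (10xxxxxx ✓), payload 100001.
Concatenate: 000011111011000100001 = 0x1F621 (21 bits → U+1F621).

U+1F621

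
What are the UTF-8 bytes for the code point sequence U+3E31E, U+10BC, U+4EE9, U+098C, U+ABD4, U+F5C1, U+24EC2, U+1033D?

F0 BE 8C 9E E1 82 BC E4 BB A9 E0 A6 8C EA AF 94 EF 97 81 F0 A4 BB 82 F0 90 8C BD

U+3E31E: 4-byte form → F0 BE 8C 9E.
U+10BC: 3-byte form → E1 82 BC.
U+4EE9: 3-byte form → E4 BB A9.
U+098C: 3-byte form → E0 A6 8C.
U+ABD4: 3-byte form → EA AF 94.
U+F5C1: 3-byte form → EF 97 81.
U+24EC2: 4-byte form → F0 A4 BB 82.
U+1033D: 4-byte form → F0 90 8C BD.
Concatenated (27 bytes): F0 BE 8C 9E E1 82 BC E4 BB A9 E0 A6 8C EA AF 94 EF 97 81 F0 A4 BB 82 F0 90 8C BD.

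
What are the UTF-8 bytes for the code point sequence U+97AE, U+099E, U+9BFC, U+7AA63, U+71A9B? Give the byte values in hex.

U+97AE: 3-byte form → E9 9E AE.
U+099E: 3-byte form → E0 A6 9E.
U+9BFC: 3-byte form → E9 AF BC.
U+7AA63: 4-byte form → F1 BA A9 A3.
U+71A9B: 4-byte form → F1 B1 AA 9B.
Concatenated (17 bytes): E9 9E AE E0 A6 9E E9 AF BC F1 BA A9 A3 F1 B1 AA 9B.

E9 9E AE E0 A6 9E E9 AF BC F1 BA A9 A3 F1 B1 AA 9B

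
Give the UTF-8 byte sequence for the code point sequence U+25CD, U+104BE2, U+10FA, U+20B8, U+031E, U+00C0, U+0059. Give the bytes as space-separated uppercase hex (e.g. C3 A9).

E2 97 8D F4 84 AF A2 E1 83 BA E2 82 B8 CC 9E C3 80 59

U+25CD: 3-byte form → E2 97 8D.
U+104BE2: 4-byte form → F4 84 AF A2.
U+10FA: 3-byte form → E1 83 BA.
U+20B8: 3-byte form → E2 82 B8.
U+031E: 2-byte form → CC 9E.
U+00C0: 2-byte form → C3 80.
U+0059: 1-byte form → 59.
Concatenated (18 bytes): E2 97 8D F4 84 AF A2 E1 83 BA E2 82 B8 CC 9E C3 80 59.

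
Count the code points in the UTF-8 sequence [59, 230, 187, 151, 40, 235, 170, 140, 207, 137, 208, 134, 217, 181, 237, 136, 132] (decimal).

Byte at offset 0: 0x3B = 00111011 → 1-byte char (#1). Advance 1.
Byte at offset 1: 0xE6 = 11100110 → 3-byte char (#2). Advance 3.
Byte at offset 4: 0x28 = 00101000 → 1-byte char (#3). Advance 1.
Byte at offset 5: 0xEB = 11101011 → 3-byte char (#4). Advance 3.
Byte at offset 8: 0xCF = 11001111 → 2-byte char (#5). Advance 2.
Byte at offset 10: 0xD0 = 11010000 → 2-byte char (#6). Advance 2.
Byte at offset 12: 0xD9 = 11011001 → 2-byte char (#7). Advance 2.
Byte at offset 14: 0xED = 11101101 → 3-byte char (#8). Advance 3.
Reached end at offset 17 after 8 code points.

8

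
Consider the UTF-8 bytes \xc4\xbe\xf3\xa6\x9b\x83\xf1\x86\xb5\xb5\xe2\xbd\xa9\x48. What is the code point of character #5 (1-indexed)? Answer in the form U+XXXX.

Offset 0: leading byte 0xC4 = 11000100 → 2-byte char #1 = C4 BE.
Offset 2: leading byte 0xF3 = 11110011 → 4-byte char #2 = F3 A6 9B 83.
Offset 6: leading byte 0xF1 = 11110001 → 4-byte char #3 = F1 86 B5 B5.
Offset 10: leading byte 0xE2 = 11100010 → 3-byte char #4 = E2 BD A9.
Offset 13: leading byte 0x48 = 01001000 → 1-byte char #5 = 48.
Leading byte 0x48 = 01001000 matches 0xxxxxxx → 1-byte sequence.
Byte 1: 0x48 = 01001000, payload 1001000 (7 bits).
Concatenate: 1001000 = 0x48 (7 bits → U+0048).

U+0048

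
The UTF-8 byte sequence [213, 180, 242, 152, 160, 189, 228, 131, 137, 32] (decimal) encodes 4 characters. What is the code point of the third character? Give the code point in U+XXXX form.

U+40C9

Offset 0: leading byte 0xD5 = 11010101 → 2-byte char #1 = D5 B4.
Offset 2: leading byte 0xF2 = 11110010 → 4-byte char #2 = F2 98 A0 BD.
Offset 6: leading byte 0xE4 = 11100100 → 3-byte char #3 = E4 83 89.
Leading byte 0xE4 = 11100100 matches 1110xxxx → 3-byte sequence.
Byte 1: 0xE4 = 11100100, payload 0100 (4 bits).
Byte 2: 0x83 = 10000011 (10xxxxxx ✓), payload 000011.
Byte 3: 0x89 = 10001001 (10xxxxxx ✓), payload 001001.
Concatenate: 0100000011001001 = 0x40C9 (16 bits → U+40C9).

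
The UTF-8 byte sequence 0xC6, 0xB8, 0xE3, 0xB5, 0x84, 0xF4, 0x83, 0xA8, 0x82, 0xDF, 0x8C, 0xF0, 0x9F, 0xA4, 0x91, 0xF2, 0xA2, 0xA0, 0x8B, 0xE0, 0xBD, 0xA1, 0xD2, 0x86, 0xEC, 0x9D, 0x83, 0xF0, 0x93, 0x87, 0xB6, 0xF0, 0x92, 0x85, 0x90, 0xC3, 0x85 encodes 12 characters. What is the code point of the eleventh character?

U+12150

Offset 0: leading byte 0xC6 = 11000110 → 2-byte char #1 = C6 B8.
Offset 2: leading byte 0xE3 = 11100011 → 3-byte char #2 = E3 B5 84.
Offset 5: leading byte 0xF4 = 11110100 → 4-byte char #3 = F4 83 A8 82.
Offset 9: leading byte 0xDF = 11011111 → 2-byte char #4 = DF 8C.
Offset 11: leading byte 0xF0 = 11110000 → 4-byte char #5 = F0 9F A4 91.
Offset 15: leading byte 0xF2 = 11110010 → 4-byte char #6 = F2 A2 A0 8B.
Offset 19: leading byte 0xE0 = 11100000 → 3-byte char #7 = E0 BD A1.
Offset 22: leading byte 0xD2 = 11010010 → 2-byte char #8 = D2 86.
Offset 24: leading byte 0xEC = 11101100 → 3-byte char #9 = EC 9D 83.
Offset 27: leading byte 0xF0 = 11110000 → 4-byte char #10 = F0 93 87 B6.
Offset 31: leading byte 0xF0 = 11110000 → 4-byte char #11 = F0 92 85 90.
Leading byte 0xF0 = 11110000 matches 11110xxx → 4-byte sequence.
Byte 1: 0xF0 = 11110000, payload 000 (3 bits).
Byte 2: 0x92 = 10010010 (10xxxxxx ✓), payload 010010.
Byte 3: 0x85 = 10000101 (10xxxxxx ✓), payload 000101.
Byte 4: 0x90 = 10010000 (10xxxxxx ✓), payload 010000.
Concatenate: 000010010000101010000 = 0x12150 (21 bits → U+12150).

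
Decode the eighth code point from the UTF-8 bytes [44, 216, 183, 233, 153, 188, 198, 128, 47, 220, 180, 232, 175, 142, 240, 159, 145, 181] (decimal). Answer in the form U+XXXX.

Offset 0: leading byte 0x2C = 00101100 → 1-byte char #1 = 2C.
Offset 1: leading byte 0xD8 = 11011000 → 2-byte char #2 = D8 B7.
Offset 3: leading byte 0xE9 = 11101001 → 3-byte char #3 = E9 99 BC.
Offset 6: leading byte 0xC6 = 11000110 → 2-byte char #4 = C6 80.
Offset 8: leading byte 0x2F = 00101111 → 1-byte char #5 = 2F.
Offset 9: leading byte 0xDC = 11011100 → 2-byte char #6 = DC B4.
Offset 11: leading byte 0xE8 = 11101000 → 3-byte char #7 = E8 AF 8E.
Offset 14: leading byte 0xF0 = 11110000 → 4-byte char #8 = F0 9F 91 B5.
Leading byte 0xF0 = 11110000 matches 11110xxx → 4-byte sequence.
Byte 1: 0xF0 = 11110000, payload 000 (3 bits).
Byte 2: 0x9F = 10011111 (10xxxxxx ✓), payload 011111.
Byte 3: 0x91 = 10010001 (10xxxxxx ✓), payload 010001.
Byte 4: 0xB5 = 10110101 (10xxxxxx ✓), payload 110101.
Concatenate: 000011111010001110101 = 0x1F475 (21 bits → U+1F475).

U+1F475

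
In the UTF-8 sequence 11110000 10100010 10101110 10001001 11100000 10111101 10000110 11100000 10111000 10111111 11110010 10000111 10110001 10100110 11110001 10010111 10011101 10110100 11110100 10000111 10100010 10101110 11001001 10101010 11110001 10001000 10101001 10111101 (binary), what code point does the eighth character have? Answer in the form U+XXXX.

Offset 0: leading byte 0xF0 = 11110000 → 4-byte char #1 = F0 A2 AE 89.
Offset 4: leading byte 0xE0 = 11100000 → 3-byte char #2 = E0 BD 86.
Offset 7: leading byte 0xE0 = 11100000 → 3-byte char #3 = E0 B8 BF.
Offset 10: leading byte 0xF2 = 11110010 → 4-byte char #4 = F2 87 B1 A6.
Offset 14: leading byte 0xF1 = 11110001 → 4-byte char #5 = F1 97 9D B4.
Offset 18: leading byte 0xF4 = 11110100 → 4-byte char #6 = F4 87 A2 AE.
Offset 22: leading byte 0xC9 = 11001001 → 2-byte char #7 = C9 AA.
Offset 24: leading byte 0xF1 = 11110001 → 4-byte char #8 = F1 88 A9 BD.
Leading byte 0xF1 = 11110001 matches 11110xxx → 4-byte sequence.
Byte 1: 0xF1 = 11110001, payload 001 (3 bits).
Byte 2: 0x88 = 10001000 (10xxxxxx ✓), payload 001000.
Byte 3: 0xA9 = 10101001 (10xxxxxx ✓), payload 101001.
Byte 4: 0xBD = 10111101 (10xxxxxx ✓), payload 111101.
Concatenate: 001001000101001111101 = 0x48A7D (21 bits → U+48A7D).

U+48A7D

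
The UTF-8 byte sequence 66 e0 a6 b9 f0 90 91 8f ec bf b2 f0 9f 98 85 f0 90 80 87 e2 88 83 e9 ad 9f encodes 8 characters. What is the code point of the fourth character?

U+CFF2

Offset 0: leading byte 0x66 = 01100110 → 1-byte char #1 = 66.
Offset 1: leading byte 0xE0 = 11100000 → 3-byte char #2 = E0 A6 B9.
Offset 4: leading byte 0xF0 = 11110000 → 4-byte char #3 = F0 90 91 8F.
Offset 8: leading byte 0xEC = 11101100 → 3-byte char #4 = EC BF B2.
Leading byte 0xEC = 11101100 matches 1110xxxx → 3-byte sequence.
Byte 1: 0xEC = 11101100, payload 1100 (4 bits).
Byte 2: 0xBF = 10111111 (10xxxxxx ✓), payload 111111.
Byte 3: 0xB2 = 10110010 (10xxxxxx ✓), payload 110010.
Concatenate: 1100111111110010 = 0xCFF2 (16 bits → U+CFF2).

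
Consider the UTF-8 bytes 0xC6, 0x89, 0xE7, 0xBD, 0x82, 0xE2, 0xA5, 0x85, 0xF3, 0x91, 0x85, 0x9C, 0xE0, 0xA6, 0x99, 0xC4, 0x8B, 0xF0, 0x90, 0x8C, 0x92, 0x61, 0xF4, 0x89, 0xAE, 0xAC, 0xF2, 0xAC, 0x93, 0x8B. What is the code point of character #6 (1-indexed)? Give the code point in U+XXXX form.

U+010B

Offset 0: leading byte 0xC6 = 11000110 → 2-byte char #1 = C6 89.
Offset 2: leading byte 0xE7 = 11100111 → 3-byte char #2 = E7 BD 82.
Offset 5: leading byte 0xE2 = 11100010 → 3-byte char #3 = E2 A5 85.
Offset 8: leading byte 0xF3 = 11110011 → 4-byte char #4 = F3 91 85 9C.
Offset 12: leading byte 0xE0 = 11100000 → 3-byte char #5 = E0 A6 99.
Offset 15: leading byte 0xC4 = 11000100 → 2-byte char #6 = C4 8B.
Leading byte 0xC4 = 11000100 matches 110xxxxx → 2-byte sequence.
Byte 1: 0xC4 = 11000100, payload 00100 (5 bits).
Byte 2: 0x8B = 10001011 (10xxxxxx ✓), payload 001011.
Concatenate: 00100001011 = 0x10B (11 bits → U+010B).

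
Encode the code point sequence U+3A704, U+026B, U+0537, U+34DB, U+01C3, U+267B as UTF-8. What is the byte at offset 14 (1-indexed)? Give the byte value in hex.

0xE2

1-indexed offset 14 is 0-indexed offset 13.
U+3A704 → 4-byte form F0 BA 9C 84 at offsets 0–3.
U+026B → 2-byte form C9 AB at offsets 4–5.
U+0537 → 2-byte form D4 B7 at offsets 6–7.
U+34DB → 3-byte form E3 93 9B at offsets 8–10.
U+01C3 → 2-byte form C7 83 at offsets 11–12.
U+267B → 3-byte form E2 99 BB at offsets 13–15.
Offset 13 falls in char 6's range; it's byte 1 of E2 99 BB = 0xE2.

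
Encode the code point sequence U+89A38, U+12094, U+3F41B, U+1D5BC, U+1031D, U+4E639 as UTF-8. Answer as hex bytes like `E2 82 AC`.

F2 89 A8 B8 F0 92 82 94 F0 BF 90 9B F0 9D 96 BC F0 90 8C 9D F1 8E 98 B9

U+89A38: 4-byte form → F2 89 A8 B8.
U+12094: 4-byte form → F0 92 82 94.
U+3F41B: 4-byte form → F0 BF 90 9B.
U+1D5BC: 4-byte form → F0 9D 96 BC.
U+1031D: 4-byte form → F0 90 8C 9D.
U+4E639: 4-byte form → F1 8E 98 B9.
Concatenated (24 bytes): F2 89 A8 B8 F0 92 82 94 F0 BF 90 9B F0 9D 96 BC F0 90 8C 9D F1 8E 98 B9.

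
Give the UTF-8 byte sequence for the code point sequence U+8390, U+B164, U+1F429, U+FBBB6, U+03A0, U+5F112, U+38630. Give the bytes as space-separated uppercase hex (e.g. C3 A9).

E8 8E 90 EB 85 A4 F0 9F 90 A9 F3 BB AE B6 CE A0 F1 9F 84 92 F0 B8 98 B0

U+8390: 3-byte form → E8 8E 90.
U+B164: 3-byte form → EB 85 A4.
U+1F429: 4-byte form → F0 9F 90 A9.
U+FBBB6: 4-byte form → F3 BB AE B6.
U+03A0: 2-byte form → CE A0.
U+5F112: 4-byte form → F1 9F 84 92.
U+38630: 4-byte form → F0 B8 98 B0.
Concatenated (24 bytes): E8 8E 90 EB 85 A4 F0 9F 90 A9 F3 BB AE B6 CE A0 F1 9F 84 92 F0 B8 98 B0.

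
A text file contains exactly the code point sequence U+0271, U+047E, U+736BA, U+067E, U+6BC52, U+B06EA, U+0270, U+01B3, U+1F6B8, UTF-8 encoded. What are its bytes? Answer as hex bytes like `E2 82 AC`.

C9 B1 D1 BE F1 B3 9A BA D9 BE F1 AB B1 92 F2 B0 9B AA C9 B0 C6 B3 F0 9F 9A B8

U+0271: 2-byte form → C9 B1.
U+047E: 2-byte form → D1 BE.
U+736BA: 4-byte form → F1 B3 9A BA.
U+067E: 2-byte form → D9 BE.
U+6BC52: 4-byte form → F1 AB B1 92.
U+B06EA: 4-byte form → F2 B0 9B AA.
U+0270: 2-byte form → C9 B0.
U+01B3: 2-byte form → C6 B3.
U+1F6B8: 4-byte form → F0 9F 9A B8.
Concatenated (26 bytes): C9 B1 D1 BE F1 B3 9A BA D9 BE F1 AB B1 92 F2 B0 9B AA C9 B0 C6 B3 F0 9F 9A B8.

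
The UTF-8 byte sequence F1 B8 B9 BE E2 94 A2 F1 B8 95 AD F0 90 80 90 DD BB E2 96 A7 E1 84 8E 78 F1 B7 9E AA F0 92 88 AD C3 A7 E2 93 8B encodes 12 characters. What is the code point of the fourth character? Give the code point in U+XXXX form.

Offset 0: leading byte 0xF1 = 11110001 → 4-byte char #1 = F1 B8 B9 BE.
Offset 4: leading byte 0xE2 = 11100010 → 3-byte char #2 = E2 94 A2.
Offset 7: leading byte 0xF1 = 11110001 → 4-byte char #3 = F1 B8 95 AD.
Offset 11: leading byte 0xF0 = 11110000 → 4-byte char #4 = F0 90 80 90.
Leading byte 0xF0 = 11110000 matches 11110xxx → 4-byte sequence.
Byte 1: 0xF0 = 11110000, payload 000 (3 bits).
Byte 2: 0x90 = 10010000 (10xxxxxx ✓), payload 010000.
Byte 3: 0x80 = 10000000 (10xxxxxx ✓), payload 000000.
Byte 4: 0x90 = 10010000 (10xxxxxx ✓), payload 010000.
Concatenate: 000010000000000010000 = 0x10010 (21 bits → U+10010).

U+10010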